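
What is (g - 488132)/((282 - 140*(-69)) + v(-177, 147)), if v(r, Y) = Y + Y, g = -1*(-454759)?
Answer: -33373/10236 ≈ -3.2604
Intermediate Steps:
g = 454759
v(r, Y) = 2*Y
(g - 488132)/((282 - 140*(-69)) + v(-177, 147)) = (454759 - 488132)/((282 - 140*(-69)) + 2*147) = -33373/((282 + 9660) + 294) = -33373/(9942 + 294) = -33373/10236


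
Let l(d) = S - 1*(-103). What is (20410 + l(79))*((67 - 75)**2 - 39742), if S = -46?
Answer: -812089626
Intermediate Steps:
l(d) = 57 (l(d) = -46 - 1*(-103) = -46 + 103 = 57)
(20410 + l(79))*((67 - 75)**2 - 39742) = (20410 + 57)*((67 - 75)**2 - 39742) = 20467*((-8)**2 - 39742) = 20467*(64 - 39742) = 20467*(-39678) = -812089626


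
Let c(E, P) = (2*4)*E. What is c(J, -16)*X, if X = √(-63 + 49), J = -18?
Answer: -144*I*√14 ≈ -538.8*I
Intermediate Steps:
c(E, P) = 8*E
X = I*√14 (X = √(-14) = I*√14 ≈ 3.7417*I)
c(J, -16)*X = (8*(-18))*(I*√14) = -144*I*√14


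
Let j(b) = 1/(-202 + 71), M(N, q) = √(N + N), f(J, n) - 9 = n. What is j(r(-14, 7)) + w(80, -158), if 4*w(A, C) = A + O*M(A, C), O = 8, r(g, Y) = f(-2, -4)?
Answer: 2619/131 + 8*√10 ≈ 45.291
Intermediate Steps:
f(J, n) = 9 + n
r(g, Y) = 5 (r(g, Y) = 9 - 4 = 5)
M(N, q) = √2*√N (M(N, q) = √(2*N) = √2*√N)
j(b) = -1/131 (j(b) = 1/(-131) = -1/131)
w(A, C) = A/4 + 2*√2*√A (w(A, C) = (A + 8*(√2*√A))/4 = (A + 8*√2*√A)/4 = A/4 + 2*√2*√A)
j(r(-14, 7)) + w(80, -158) = -1/131 + ((¼)*80 + 2*√2*√80) = -1/131 + (20 + 2*√2*(4*√5)) = -1/131 + (20 + 8*√10) = 2619/131 + 8*√10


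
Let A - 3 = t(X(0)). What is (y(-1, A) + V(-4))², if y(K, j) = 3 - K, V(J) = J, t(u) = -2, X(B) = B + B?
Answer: 0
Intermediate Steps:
X(B) = 2*B
A = 1 (A = 3 - 2 = 1)
(y(-1, A) + V(-4))² = ((3 - 1*(-1)) - 4)² = ((3 + 1) - 4)² = (4 - 4)² = 0² = 0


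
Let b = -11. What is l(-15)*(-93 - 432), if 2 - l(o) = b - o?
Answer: 1050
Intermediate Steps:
l(o) = 13 + o (l(o) = 2 - (-11 - o) = 2 + (11 + o) = 13 + o)
l(-15)*(-93 - 432) = (13 - 15)*(-93 - 432) = -2*(-525) = 1050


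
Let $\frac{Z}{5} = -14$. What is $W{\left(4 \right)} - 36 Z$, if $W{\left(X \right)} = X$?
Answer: $2524$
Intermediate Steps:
$Z = -70$ ($Z = 5 \left(-14\right) = -70$)
$W{\left(4 \right)} - 36 Z = 4 - -2520 = 4 + 2520 = 2524$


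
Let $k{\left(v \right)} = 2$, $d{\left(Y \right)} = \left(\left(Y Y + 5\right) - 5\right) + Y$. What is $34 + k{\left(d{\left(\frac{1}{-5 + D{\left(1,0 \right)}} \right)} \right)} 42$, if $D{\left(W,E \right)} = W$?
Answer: $118$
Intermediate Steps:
$d{\left(Y \right)} = Y + Y^{2}$ ($d{\left(Y \right)} = \left(\left(Y^{2} + 5\right) - 5\right) + Y = \left(\left(5 + Y^{2}\right) - 5\right) + Y = Y^{2} + Y = Y + Y^{2}$)
$34 + k{\left(d{\left(\frac{1}{-5 + D{\left(1,0 \right)}} \right)} \right)} 42 = 34 + 2 \cdot 42 = 34 + 84 = 118$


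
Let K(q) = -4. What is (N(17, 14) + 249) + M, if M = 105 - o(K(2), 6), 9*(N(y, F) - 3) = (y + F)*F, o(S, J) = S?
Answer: 3683/9 ≈ 409.22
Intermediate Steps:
N(y, F) = 3 + F*(F + y)/9 (N(y, F) = 3 + ((y + F)*F)/9 = 3 + ((F + y)*F)/9 = 3 + (F*(F + y))/9 = 3 + F*(F + y)/9)
M = 109 (M = 105 - 1*(-4) = 105 + 4 = 109)
(N(17, 14) + 249) + M = ((3 + (1/9)*14**2 + (1/9)*14*17) + 249) + 109 = ((3 + (1/9)*196 + 238/9) + 249) + 109 = ((3 + 196/9 + 238/9) + 249) + 109 = (461/9 + 249) + 109 = 2702/9 + 109 = 3683/9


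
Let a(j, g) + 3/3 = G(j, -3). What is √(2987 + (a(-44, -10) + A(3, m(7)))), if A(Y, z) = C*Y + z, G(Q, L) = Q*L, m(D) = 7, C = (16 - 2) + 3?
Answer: 2*√794 ≈ 56.356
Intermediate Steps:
C = 17 (C = 14 + 3 = 17)
G(Q, L) = L*Q
a(j, g) = -1 - 3*j
A(Y, z) = z + 17*Y (A(Y, z) = 17*Y + z = z + 17*Y)
√(2987 + (a(-44, -10) + A(3, m(7)))) = √(2987 + ((-1 - 3*(-44)) + (7 + 17*3))) = √(2987 + ((-1 + 132) + (7 + 51))) = √(2987 + (131 + 58)) = √(2987 + 189) = √3176 = 2*√794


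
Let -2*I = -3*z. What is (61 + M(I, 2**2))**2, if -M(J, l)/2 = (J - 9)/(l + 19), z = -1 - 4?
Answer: 2062096/529 ≈ 3898.1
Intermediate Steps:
z = -5
I = -15/2 (I = -(-3)*(-5)/2 = -1/2*15 = -15/2 ≈ -7.5000)
M(J, l) = -2*(-9 + J)/(19 + l) (M(J, l) = -2*(J - 9)/(l + 19) = -2*(-9 + J)/(19 + l))
(61 + M(I, 2**2))**2 = (61 + 2*(9 - 1*(-15/2))/(19 + 2**2))**2 = (61 + 2*(9 + 15/2)/(19 + 4))**2 = (61 + 2*(33/2)/23)**2 = (61 + 2*(1/23)*(33/2))**2 = (61 + 33/23)**2 = (1436/23)**2 = 2062096/529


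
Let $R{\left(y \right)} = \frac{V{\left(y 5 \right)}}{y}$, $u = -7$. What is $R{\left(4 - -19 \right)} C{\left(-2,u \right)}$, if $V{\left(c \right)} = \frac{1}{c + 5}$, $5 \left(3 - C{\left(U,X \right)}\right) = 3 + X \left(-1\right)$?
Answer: $\frac{1}{2760} \approx 0.00036232$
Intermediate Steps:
$C{\left(U,X \right)} = \frac{12}{5} + \frac{X}{5}$ ($C{\left(U,X \right)} = 3 - \frac{3 + X \left(-1\right)}{5} = 3 - \frac{3 - X}{5} = 3 + \left(- \frac{3}{5} + \frac{X}{5}\right) = \frac{12}{5} + \frac{X}{5}$)
$V{\left(c \right)} = \frac{1}{5 + c}$
$R{\left(y \right)} = \frac{1}{y \left(5 + 5 y\right)}$ ($R{\left(y \right)} = \frac{1}{\left(5 + y 5\right) y} = \frac{1}{\left(5 + 5 y\right) y} = \frac{1}{y \left(5 + 5 y\right)}$)
$R{\left(4 - -19 \right)} C{\left(-2,u \right)} = \frac{1}{5 \left(4 - -19\right) \left(1 + \left(4 - -19\right)\right)} \left(\frac{12}{5} + \frac{1}{5} \left(-7\right)\right) = \frac{1}{5 \left(4 + 19\right) \left(1 + \left(4 + 19\right)\right)} \left(\frac{12}{5} - \frac{7}{5}\right) = \frac{1}{5 \cdot 23 \left(1 + 23\right)} 1 = \frac{1}{5} \cdot \frac{1}{23} \cdot \frac{1}{24} \cdot 1 = \frac{1}{2760} \cdot 1 = \frac{1}{2760}$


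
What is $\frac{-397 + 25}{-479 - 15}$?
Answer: $\frac{186}{247} \approx 0.75304$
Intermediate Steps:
$\frac{-397 + 25}{-479 - 15} = - \frac{372}{-494} = \left(-372\right) \left(- \frac{1}{494}\right) = \frac{186}{247}$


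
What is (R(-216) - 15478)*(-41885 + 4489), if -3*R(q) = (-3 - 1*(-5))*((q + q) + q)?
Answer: 562660216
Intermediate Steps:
R(q) = -2*q (R(q) = -(-3 - 1*(-5))*((q + q) + q)/3 = -(-3 + 5)*(2*q + q)/3 = -2*3*q/3 = -2*q)
(R(-216) - 15478)*(-41885 + 4489) = (-2*(-216) - 15478)*(-41885 + 4489) = (432 - 15478)*(-37396) = -15046*(-37396) = 562660216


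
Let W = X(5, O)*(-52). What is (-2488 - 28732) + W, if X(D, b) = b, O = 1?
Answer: -31272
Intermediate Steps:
W = -52 (W = 1*(-52) = -52)
(-2488 - 28732) + W = (-2488 - 28732) - 52 = -31220 - 52 = -31272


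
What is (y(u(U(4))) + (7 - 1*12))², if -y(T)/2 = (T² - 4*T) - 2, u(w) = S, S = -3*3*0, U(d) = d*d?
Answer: 1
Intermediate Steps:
U(d) = d²
S = 0 (S = -9*0 = 0)
u(w) = 0
y(T) = 4 - 2*T² + 8*T (y(T) = -2*((T² - 4*T) - 2) = -2*(-2 + T² - 4*T) = 4 - 2*T² + 8*T)
(y(u(U(4))) + (7 - 1*12))² = ((4 - 2*0² + 8*0) + (7 - 1*12))² = ((4 - 2*0 + 0) + (7 - 12))² = ((4 + 0 + 0) - 5)² = (4 - 5)² = (-1)² = 1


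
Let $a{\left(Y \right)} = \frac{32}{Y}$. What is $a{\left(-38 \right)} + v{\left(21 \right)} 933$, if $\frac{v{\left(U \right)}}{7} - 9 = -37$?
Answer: $- \frac{3474508}{19} \approx -1.8287 \cdot 10^{5}$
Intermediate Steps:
$v{\left(U \right)} = -196$ ($v{\left(U \right)} = 63 + 7 \left(-37\right) = 63 - 259 = -196$)
$a{\left(-38 \right)} + v{\left(21 \right)} 933 = \frac{32}{-38} - 182868 = 32 \left(- \frac{1}{38}\right) - 182868 = - \frac{16}{19} - 182868 = - \frac{3474508}{19}$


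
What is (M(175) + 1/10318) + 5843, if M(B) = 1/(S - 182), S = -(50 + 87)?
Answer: 1748353237/299222 ≈ 5843.0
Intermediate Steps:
S = -137 (S = -1*137 = -137)
M(B) = -1/319 (M(B) = 1/(-137 - 182) = 1/(-319) = -1/319)
(M(175) + 1/10318) + 5843 = (-1/319 + 1/10318) + 5843 = -909/299222 + 5843 = 1748353237/299222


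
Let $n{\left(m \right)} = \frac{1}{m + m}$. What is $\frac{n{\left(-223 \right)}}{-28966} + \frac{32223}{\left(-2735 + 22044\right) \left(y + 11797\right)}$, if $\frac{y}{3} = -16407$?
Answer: $- \frac{103890258103}{2333852369255344} \approx -4.4514 \cdot 10^{-5}$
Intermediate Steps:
$y = -49221$ ($y = 3 \left(-16407\right) = -49221$)
$n{\left(m \right)} = \frac{1}{2 m}$
$\frac{n{\left(-223 \right)}}{-28966} + \frac{32223}{\left(-2735 + 22044\right) \left(y + 11797\right)} = \frac{\frac{1}{2} \frac{1}{-223}}{-28966} + \frac{32223}{\left(-2735 + 22044\right) \left(-49221 + 11797\right)} = \frac{1}{2} \left(- \frac{1}{223}\right) \left(- \frac{1}{28966}\right) + \frac{32223}{19309 \left(-37424\right)} = \left(- \frac{1}{446}\right) \left(- \frac{1}{28966}\right) + \frac{32223}{-722620016} = \frac{1}{12918836} + 32223 \left(- \frac{1}{722620016}\right) = \frac{1}{12918836} - \frac{32223}{722620016} = - \frac{103890258103}{2333852369255344}$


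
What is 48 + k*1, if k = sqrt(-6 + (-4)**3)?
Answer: 48 + I*sqrt(70) ≈ 48.0 + 8.3666*I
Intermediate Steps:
k = I*sqrt(70) (k = sqrt(-6 - 64) = sqrt(-70) = I*sqrt(70) ≈ 8.3666*I)
48 + k*1 = 48 + (I*sqrt(70))*1 = 48 + I*sqrt(70)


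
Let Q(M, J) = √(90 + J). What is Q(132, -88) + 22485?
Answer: 22485 + √2 ≈ 22486.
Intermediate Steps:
Q(132, -88) + 22485 = √(90 - 88) + 22485 = √2 + 22485 = 22485 + √2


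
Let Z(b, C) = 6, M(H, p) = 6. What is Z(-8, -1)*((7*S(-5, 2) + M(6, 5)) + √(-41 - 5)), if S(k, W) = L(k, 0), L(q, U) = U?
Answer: 36 + 6*I*√46 ≈ 36.0 + 40.694*I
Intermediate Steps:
S(k, W) = 0
Z(-8, -1)*((7*S(-5, 2) + M(6, 5)) + √(-41 - 5)) = 6*((7*0 + 6) + √(-41 - 5)) = 6*((0 + 6) + √(-46)) = 6*(6 + I*√46) = 36 + 6*I*√46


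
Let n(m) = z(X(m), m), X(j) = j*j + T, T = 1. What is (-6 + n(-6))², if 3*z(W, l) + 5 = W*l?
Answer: 60025/9 ≈ 6669.4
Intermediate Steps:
X(j) = 1 + j² (X(j) = j*j + 1 = j² + 1 = 1 + j²)
z(W, l) = -5/3 + W*l/3 (z(W, l) = -5/3 + (W*l)/3 = -5/3 + W*l/3)
n(m) = -5/3 + m*(1 + m²)/3 (n(m) = -5/3 + (1 + m²)*m/3 = -5/3 + m*(1 + m²)/3)
(-6 + n(-6))² = (-6 + (-5/3 + (⅓)*(-6) + (⅓)*(-6)³))² = (-6 + (-5/3 - 2 + (⅓)*(-216)))² = (-6 + (-5/3 - 2 - 72))² = (-6 - 227/3)² = (-245/3)² = 60025/9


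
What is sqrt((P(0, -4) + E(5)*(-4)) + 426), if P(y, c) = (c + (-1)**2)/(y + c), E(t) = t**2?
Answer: sqrt(1307)/2 ≈ 18.076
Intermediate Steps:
P(y, c) = (1 + c)/(c + y) (P(y, c) = (c + 1)/(c + y) = (1 + c)/(c + y))
sqrt((P(0, -4) + E(5)*(-4)) + 426) = sqrt(((1 - 4)/(-4 + 0) + 5**2*(-4)) + 426) = sqrt((-3/(-4) + 25*(-4)) + 426) = sqrt((-1/4*(-3) - 100) + 426) = sqrt((3/4 - 100) + 426) = sqrt(-397/4 + 426) = sqrt(1307/4) = sqrt(1307)/2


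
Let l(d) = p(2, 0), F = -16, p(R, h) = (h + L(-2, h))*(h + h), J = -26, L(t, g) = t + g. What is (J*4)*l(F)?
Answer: 0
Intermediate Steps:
L(t, g) = g + t
p(R, h) = 2*h*(-2 + 2*h) (p(R, h) = (h + (h - 2))*(h + h) = (h + (-2 + h))*(2*h) = (-2 + 2*h)*(2*h) = 2*h*(-2 + 2*h))
l(d) = 0 (l(d) = 4*0*(-1 + 0) = 4*0*(-1) = 0)
(J*4)*l(F) = -26*4*0 = -104*0 = 0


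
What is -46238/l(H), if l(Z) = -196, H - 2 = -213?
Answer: 23119/98 ≈ 235.91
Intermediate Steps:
H = -211 (H = 2 - 213 = -211)
-46238/l(H) = -46238/(-196) = -46238*(-1/196) = 23119/98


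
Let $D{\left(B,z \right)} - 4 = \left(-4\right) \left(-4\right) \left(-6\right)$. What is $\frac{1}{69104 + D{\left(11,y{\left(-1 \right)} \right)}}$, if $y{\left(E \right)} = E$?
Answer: $\frac{1}{69012} \approx 1.449 \cdot 10^{-5}$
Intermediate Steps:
$D{\left(B,z \right)} = -92$ ($D{\left(B,z \right)} = 4 + \left(-4\right) \left(-4\right) \left(-6\right) = 4 + 16 \left(-6\right) = 4 - 96 = -92$)
$\frac{1}{69104 + D{\left(11,y{\left(-1 \right)} \right)}} = \frac{1}{69104 - 92} = \frac{1}{69012}$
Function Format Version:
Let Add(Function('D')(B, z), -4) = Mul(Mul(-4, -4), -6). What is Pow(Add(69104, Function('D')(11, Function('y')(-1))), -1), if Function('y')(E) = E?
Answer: Rational(1, 69012) ≈ 1.4490e-5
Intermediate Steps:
Function('D')(B, z) = -92 (Function('D')(B, z) = Add(4, Mul(Mul(-4, -4), -6)) = Add(4, Mul(16, -6)) = Add(4, -96) = -92)
Pow(Add(69104, Function('D')(11, Function('y')(-1))), -1) = Pow(Add(69104, -92), -1) = Pow(69012, -1) = Rational(1, 69012)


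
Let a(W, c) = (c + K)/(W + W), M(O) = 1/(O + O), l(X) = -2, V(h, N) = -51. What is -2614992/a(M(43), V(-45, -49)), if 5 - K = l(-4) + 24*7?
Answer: 653748/2279 ≈ 286.86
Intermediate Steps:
M(O) = 1/(2*O)
K = -161 (K = 5 - (-2 + 24*7) = 5 - (-2 + 168) = 5 - 1*166 = 5 - 166 = -161)
a(W, c) = (-161 + c)/(2*W) (a(W, c) = (c - 161)/(W + W) = (-161 + c)/((2*W)) = (-161 + c)*(1/(2*W)) = (-161 + c)/(2*W))
-2614992/a(M(43), V(-45, -49)) = -2614992*1/(43*(-161 - 51)) = -2614992/((1/2)*(-212)/((1/2)*(1/43))) = -2614992/((1/2)*(-212)/(1/86)) = -2614992/((1/2)*86*(-212)) = -2614992/(-9116) = -2614992*(-1/9116) = 653748/2279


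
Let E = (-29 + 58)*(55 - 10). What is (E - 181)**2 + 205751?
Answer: 1469127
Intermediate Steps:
E = 1305 (E = 29*45 = 1305)
(E - 181)**2 + 205751 = (1305 - 181)**2 + 205751 = 1124**2 + 205751 = 1263376 + 205751 = 1469127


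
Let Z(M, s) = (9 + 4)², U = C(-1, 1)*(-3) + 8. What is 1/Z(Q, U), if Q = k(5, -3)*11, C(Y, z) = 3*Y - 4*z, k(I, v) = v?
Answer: 1/169 ≈ 0.0059172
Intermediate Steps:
C(Y, z) = -4*z + 3*Y
Q = -33 (Q = -3*11 = -33)
U = 29 (U = (-4*1 + 3*(-1))*(-3) + 8 = (-4 - 3)*(-3) + 8 = -7*(-3) + 8 = 21 + 8 = 29)
Z(M, s) = 169 (Z(M, s) = 13² = 169)
1/Z(Q, U) = 1/169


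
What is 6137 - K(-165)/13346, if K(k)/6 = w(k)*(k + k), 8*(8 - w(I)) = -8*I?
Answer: 40796771/6673 ≈ 6113.7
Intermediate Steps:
w(I) = 8 + I (w(I) = 8 - (-1)*I = 8 + I)
K(k) = 12*k*(8 + k) (K(k) = 6*((8 + k)*(k + k)) = 6*((8 + k)*(2*k)) = 6*(2*k*(8 + k)) = 12*k*(8 + k))
6137 - K(-165)/13346 = 6137 - 12*(-165)*(8 - 165)/13346 = 6137 - 12*(-165)*(-157)/13346 = 6137 - 310860/13346 = 6137 - 1*155430/6673 = 6137 - 155430/6673 = 40796771/6673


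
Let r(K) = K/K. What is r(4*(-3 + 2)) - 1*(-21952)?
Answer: 21953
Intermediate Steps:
r(K) = 1
r(4*(-3 + 2)) - 1*(-21952) = 1 - 1*(-21952) = 1 + 21952 = 21953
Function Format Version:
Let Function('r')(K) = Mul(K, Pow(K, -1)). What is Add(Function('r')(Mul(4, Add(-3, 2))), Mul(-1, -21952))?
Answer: 21953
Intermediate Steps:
Function('r')(K) = 1
Add(Function('r')(Mul(4, Add(-3, 2))), Mul(-1, -21952)) = Add(1, Mul(-1, -21952)) = Add(1, 21952) = 21953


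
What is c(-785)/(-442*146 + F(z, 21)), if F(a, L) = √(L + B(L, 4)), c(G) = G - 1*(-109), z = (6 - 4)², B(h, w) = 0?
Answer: 43623632/4164379003 + 676*√21/4164379003 ≈ 0.010476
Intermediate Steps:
z = 4 (z = 2² = 4)
c(G) = 109 + G (c(G) = G + 109 = 109 + G)
F(a, L) = √L (F(a, L) = √(L + 0) = √L)
c(-785)/(-442*146 + F(z, 21)) = (109 - 785)/(-442*146 + √21) = -676/(-64532 + √21)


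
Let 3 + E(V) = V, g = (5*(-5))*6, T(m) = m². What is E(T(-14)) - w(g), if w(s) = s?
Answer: 343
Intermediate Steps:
g = -150 (g = -25*6 = -150)
E(V) = -3 + V
E(T(-14)) - w(g) = (-3 + (-14)²) - 1*(-150) = (-3 + 196) + 150 = 193 + 150 = 343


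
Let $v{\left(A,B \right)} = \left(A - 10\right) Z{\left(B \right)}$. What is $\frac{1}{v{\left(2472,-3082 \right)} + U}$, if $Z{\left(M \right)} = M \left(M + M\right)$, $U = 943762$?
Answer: $\frac{1}{46772660738} \approx 2.138 \cdot 10^{-11}$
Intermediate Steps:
$Z{\left(M \right)} = 2 M^{2}$ ($Z{\left(M \right)} = M 2 M = 2 M^{2}$)
$v{\left(A,B \right)} = 2 B^{2} \left(-10 + A\right)$ ($v{\left(A,B \right)} = \left(A - 10\right) 2 B^{2} = \left(-10 + A\right) 2 B^{2} = 2 B^{2} \left(-10 + A\right)$)
$\frac{1}{v{\left(2472,-3082 \right)} + U} = \frac{1}{2 \left(-3082\right)^{2} \left(-10 + 2472\right) + 943762} = \frac{1}{2 \cdot 9498724 \cdot 2462 + 943762} = \frac{1}{46771716976 + 943762} = \frac{1}{46772660738}$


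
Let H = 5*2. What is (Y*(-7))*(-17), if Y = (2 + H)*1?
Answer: 1428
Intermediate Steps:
H = 10
Y = 12 (Y = (2 + 10)*1 = 12*1 = 12)
(Y*(-7))*(-17) = (12*(-7))*(-17) = -84*(-17) = 1428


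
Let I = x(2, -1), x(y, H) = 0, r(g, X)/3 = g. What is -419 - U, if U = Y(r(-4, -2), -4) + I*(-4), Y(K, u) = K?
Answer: -407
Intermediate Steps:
r(g, X) = 3*g
I = 0
U = -12 (U = 3*(-4) + 0*(-4) = -12 + 0 = -12)
-419 - U = -419 - 1*(-12) = -419 + 12 = -407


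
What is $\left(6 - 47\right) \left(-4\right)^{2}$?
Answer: $-656$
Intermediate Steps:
$\left(6 - 47\right) \left(-4\right)^{2} = \left(-41\right) 16 = -656$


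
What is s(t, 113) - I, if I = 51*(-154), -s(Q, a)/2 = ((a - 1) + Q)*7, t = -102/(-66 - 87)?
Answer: 18830/3 ≈ 6276.7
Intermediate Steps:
t = ⅔ (t = -102/(-153) = -102*(-1/153) = ⅔ ≈ 0.66667)
s(Q, a) = 14 - 14*Q - 14*a (s(Q, a) = -2*((a - 1) + Q)*7 = -2*((-1 + a) + Q)*7 = -2*(-1 + Q + a)*7 = -2*(-7 + 7*Q + 7*a) = 14 - 14*Q - 14*a)
I = -7854
s(t, 113) - I = (14 - 14*⅔ - 14*113) - 1*(-7854) = (14 - 28/3 - 1582) + 7854 = -4732/3 + 7854 = 18830/3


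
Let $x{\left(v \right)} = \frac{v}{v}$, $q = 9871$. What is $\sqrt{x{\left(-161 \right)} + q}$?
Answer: $4 \sqrt{617} \approx 99.358$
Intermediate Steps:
$x{\left(v \right)} = 1$
$\sqrt{x{\left(-161 \right)} + q} = \sqrt{1 + 9871} = \sqrt{9872} = 4 \sqrt{617}$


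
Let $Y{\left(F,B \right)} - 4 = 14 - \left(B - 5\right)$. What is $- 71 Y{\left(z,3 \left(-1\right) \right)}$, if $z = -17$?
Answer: $-1846$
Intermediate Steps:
$Y{\left(F,B \right)} = 23 - B$ ($Y{\left(F,B \right)} = 4 - \left(-14 - 5 + B\right) = 4 - \left(-19 + B\right) = 23 - B$)
$- 71 Y{\left(z,3 \left(-1\right) \right)} = - 71 \left(23 - 3 \left(-1\right)\right) = - 71 \left(23 - -3\right) = - 71 \left(23 + 3\right) = \left(-71\right) 26 = -1846$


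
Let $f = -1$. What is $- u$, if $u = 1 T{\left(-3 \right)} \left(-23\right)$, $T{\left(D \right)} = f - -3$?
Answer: $46$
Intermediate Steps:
$T{\left(D \right)} = 2$ ($T{\left(D \right)} = -1 - -3 = -1 + 3 = 2$)
$u = -46$ ($u = 1 \cdot 2 \left(-23\right) = 2 \left(-23\right) = -46$)
$- u = \left(-1\right) \left(-46\right) = 46$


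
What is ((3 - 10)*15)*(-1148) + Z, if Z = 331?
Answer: 120871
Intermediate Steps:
((3 - 10)*15)*(-1148) + Z = ((3 - 10)*15)*(-1148) + 331 = -7*15*(-1148) + 331 = -105*(-1148) + 331 = 120540 + 331 = 120871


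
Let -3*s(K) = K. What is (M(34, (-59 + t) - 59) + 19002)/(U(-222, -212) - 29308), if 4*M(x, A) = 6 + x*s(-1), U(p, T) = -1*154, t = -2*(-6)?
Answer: -57019/88386 ≈ -0.64511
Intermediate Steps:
t = 12
U(p, T) = -154
s(K) = -K/3
M(x, A) = 3/2 + x/12 (M(x, A) = (6 + x*(-1/3*(-1)))/4 = (6 + x*(1/3))/4 = (6 + x/3)/4 = 3/2 + x/12)
(M(34, (-59 + t) - 59) + 19002)/(U(-222, -212) - 29308) = ((3/2 + (1/12)*34) + 19002)/(-154 - 29308) = ((3/2 + 17/6) + 19002)/(-29462) = (13/3 + 19002)*(-1/29462) = (57019/3)*(-1/29462) = -57019/88386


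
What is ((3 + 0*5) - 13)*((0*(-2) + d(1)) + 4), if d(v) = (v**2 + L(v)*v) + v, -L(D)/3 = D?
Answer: -30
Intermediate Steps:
L(D) = -3*D
d(v) = v - 2*v**2 (d(v) = (v**2 + (-3*v)*v) + v = (v**2 - 3*v**2) + v = -2*v**2 + v = v - 2*v**2)
((3 + 0*5) - 13)*((0*(-2) + d(1)) + 4) = ((3 + 0*5) - 13)*((0*(-2) + 1*(1 - 2*1)) + 4) = ((3 + 0) - 13)*((0 + 1*(1 - 2)) + 4) = (3 - 13)*((0 + 1*(-1)) + 4) = -10*((0 - 1) + 4) = -10*(-1 + 4) = -10*3 = -30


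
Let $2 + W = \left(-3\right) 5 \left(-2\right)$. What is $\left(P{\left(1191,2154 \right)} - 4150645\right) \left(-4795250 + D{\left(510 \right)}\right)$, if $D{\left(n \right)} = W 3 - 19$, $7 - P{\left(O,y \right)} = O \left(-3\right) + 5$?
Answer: $19885967857950$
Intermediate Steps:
$P{\left(O,y \right)} = 2 + 3 O$ ($P{\left(O,y \right)} = 7 - \left(O \left(-3\right) + 5\right) = 7 - \left(- 3 O + 5\right) = 7 - \left(5 - 3 O\right) = 7 + \left(-5 + 3 O\right) = 2 + 3 O$)
$W = 28$ ($W = -2 + \left(-3\right) 5 \left(-2\right) = -2 - -30 = -2 + 30 = 28$)
$D{\left(n \right)} = 65$ ($D{\left(n \right)} = 28 \cdot 3 - 19 = 84 - 19 = 65$)
$\left(P{\left(1191,2154 \right)} - 4150645\right) \left(-4795250 + D{\left(510 \right)}\right) = \left(\left(2 + 3 \cdot 1191\right) - 4150645\right) \left(-4795250 + 65\right) = \left(\left(2 + 3573\right) - 4150645\right) \left(-4795185\right) = \left(3575 - 4150645\right) \left(-4795185\right) = \left(-4147070\right) \left(-4795185\right) = 19885967857950$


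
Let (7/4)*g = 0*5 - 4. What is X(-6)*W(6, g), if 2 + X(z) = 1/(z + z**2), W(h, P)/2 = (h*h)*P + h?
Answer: 10502/35 ≈ 300.06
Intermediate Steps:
g = -16/7 (g = 4*(0*5 - 4)/7 = 4*(0 - 4)/7 = (4/7)*(-4) = -16/7 ≈ -2.2857)
W(h, P) = 2*h + 2*P*h**2 (W(h, P) = 2*((h*h)*P + h) = 2*(h**2*P + h) = 2*(P*h**2 + h) = 2*(h + P*h**2) = 2*h + 2*P*h**2)
X(z) = -2 + 1/(z + z**2)
X(-6)*W(6, g) = ((1 - 2*(-6) - 2*(-6)**2)/((-6)*(1 - 6)))*(2*6*(1 - 16/7*6)) = (-1/6*(1 + 12 - 2*36)/(-5))*(2*6*(1 - 96/7)) = (-1/6*(-1/5)*(1 + 12 - 72))*(2*6*(-89/7)) = -1/6*(-1/5)*(-59)*(-1068/7) = -59/30*(-1068/7) = 10502/35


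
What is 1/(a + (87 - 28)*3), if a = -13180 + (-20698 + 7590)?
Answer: -1/26111 ≈ -3.8298e-5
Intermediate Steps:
a = -26288 (a = -13180 - 13108 = -26288)
1/(a + (87 - 28)*3) = 1/(-26288 + (87 - 28)*3) = 1/(-26288 + 59*3) = 1/(-26288 + 177) = 1/(-26111) = -1/26111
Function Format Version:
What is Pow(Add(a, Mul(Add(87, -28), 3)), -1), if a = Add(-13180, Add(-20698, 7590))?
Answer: Rational(-1, 26111) ≈ -3.8298e-5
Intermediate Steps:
a = -26288 (a = Add(-13180, -13108) = -26288)
Pow(Add(a, Mul(Add(87, -28), 3)), -1) = Pow(Add(-26288, Mul(Add(87, -28), 3)), -1) = Pow(Add(-26288, Mul(59, 3)), -1) = Pow(Add(-26288, 177), -1) = Pow(-26111, -1) = Rational(-1, 26111)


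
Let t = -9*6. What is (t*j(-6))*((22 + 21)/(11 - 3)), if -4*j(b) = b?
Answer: -3483/8 ≈ -435.38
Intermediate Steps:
t = -54
j(b) = -b/4
(t*j(-6))*((22 + 21)/(11 - 3)) = (-(-27)*(-6)/2)*((22 + 21)/(11 - 3)) = (-54*3/2)*(43/8) = -3483/8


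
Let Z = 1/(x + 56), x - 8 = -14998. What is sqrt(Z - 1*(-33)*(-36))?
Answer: I*sqrt(264952949862)/14934 ≈ 34.467*I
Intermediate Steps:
x = -14990 (x = 8 - 14998 = -14990)
Z = -1/14934 (Z = 1/(-14990 + 56) = 1/(-14934) = -1/14934 ≈ -6.6961e-5)
sqrt(Z - 1*(-33)*(-36)) = sqrt(-1/14934 - 1*(-33)*(-36)) = sqrt(-1/14934 + 33*(-36)) = sqrt(-1/14934 - 1188) = sqrt(-17741593/14934) = I*sqrt(264952949862)/14934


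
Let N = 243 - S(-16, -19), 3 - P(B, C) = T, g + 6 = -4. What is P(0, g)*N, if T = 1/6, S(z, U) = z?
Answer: 4403/6 ≈ 733.83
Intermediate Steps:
g = -10 (g = -6 - 4 = -10)
T = 1/6 (T = 1*(1/6) = 1/6 ≈ 0.16667)
P(B, C) = 17/6 (P(B, C) = 3 - 1*1/6 = 3 - 1/6 = 17/6)
N = 259 (N = 243 - 1*(-16) = 243 + 16 = 259)
P(0, g)*N = (17/6)*259 = 4403/6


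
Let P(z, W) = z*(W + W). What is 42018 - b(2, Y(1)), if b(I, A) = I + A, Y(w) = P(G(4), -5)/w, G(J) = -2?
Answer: 41996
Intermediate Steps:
P(z, W) = 2*W*z (P(z, W) = z*(2*W) = 2*W*z)
Y(w) = 20/w (Y(w) = (2*(-5)*(-2))/w = 20/w)
b(I, A) = A + I
42018 - b(2, Y(1)) = 42018 - (20/1 + 2) = 42018 - (20*1 + 2) = 42018 - (20 + 2) = 42018 - 1*22 = 42018 - 22 = 41996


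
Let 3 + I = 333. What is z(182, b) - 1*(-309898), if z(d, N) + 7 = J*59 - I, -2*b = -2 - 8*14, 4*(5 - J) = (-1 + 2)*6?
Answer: 619535/2 ≈ 3.0977e+5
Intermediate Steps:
I = 330 (I = -3 + 333 = 330)
J = 7/2 (J = 5 - (-1 + 2)*6/4 = 5 - 6/4 = 5 - 1/4*6 = 5 - 3/2 = 7/2 ≈ 3.5000)
b = 57 (b = -(-2 - 8*14)/2 = -(-2 - 112)/2 = -1/2*(-114) = 57)
z(d, N) = -261/2 (z(d, N) = -7 + ((7/2)*59 - 1*330) = -7 + (413/2 - 330) = -7 - 247/2 = -261/2)
z(182, b) - 1*(-309898) = -261/2 - 1*(-309898) = -261/2 + 309898 = 619535/2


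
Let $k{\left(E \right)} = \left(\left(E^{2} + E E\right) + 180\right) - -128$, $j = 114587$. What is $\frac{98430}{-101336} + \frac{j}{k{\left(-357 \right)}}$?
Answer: $- \frac{3377034587}{6465388804} \approx -0.52233$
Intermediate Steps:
$k{\left(E \right)} = 308 + 2 E^{2}$ ($k{\left(E \right)} = \left(\left(E^{2} + E^{2}\right) + 180\right) + 128 = \left(2 E^{2} + 180\right) + 128 = \left(180 + 2 E^{2}\right) + 128 = 308 + 2 E^{2}$)
$\frac{98430}{-101336} + \frac{j}{k{\left(-357 \right)}} = \frac{98430}{-101336} + \frac{114587}{308 + 2 \left(-357\right)^{2}} = 98430 \left(- \frac{1}{101336}\right) + \frac{114587}{308 + 2 \cdot 127449} = - \frac{49215}{50668} + \frac{114587}{308 + 254898} = - \frac{49215}{50668} + \frac{114587}{255206} = - \frac{3377034587}{6465388804}$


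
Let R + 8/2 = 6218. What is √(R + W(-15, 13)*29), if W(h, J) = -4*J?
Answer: √4706 ≈ 68.600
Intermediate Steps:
R = 6214 (R = -4 + 6218 = 6214)
√(R + W(-15, 13)*29) = √(6214 - 4*13*29) = √(6214 - 52*29) = √(6214 - 1508) = √4706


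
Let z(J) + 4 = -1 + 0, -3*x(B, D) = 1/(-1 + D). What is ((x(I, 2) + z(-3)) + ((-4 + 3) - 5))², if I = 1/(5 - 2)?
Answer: 1156/9 ≈ 128.44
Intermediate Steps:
I = ⅓ (I = 1/3 = ⅓ ≈ 0.33333)
x(B, D) = -1/(3*(-1 + D))
z(J) = -5 (z(J) = -4 + (-1 + 0) = -4 - 1 = -5)
((x(I, 2) + z(-3)) + ((-4 + 3) - 5))² = ((-1/(-3 + 3*2) - 5) + ((-4 + 3) - 5))² = ((-1/(-3 + 6) - 5) + (-1 - 5))² = ((-1/3 - 5) - 6)² = ((-1*⅓ - 5) - 6)² = ((-⅓ - 5) - 6)² = (-16/3 - 6)² = (-34/3)² = 1156/9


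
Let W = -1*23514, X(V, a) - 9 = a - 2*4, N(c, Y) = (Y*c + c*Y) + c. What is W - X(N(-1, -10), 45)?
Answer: -23560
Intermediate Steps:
N(c, Y) = c + 2*Y*c (N(c, Y) = (Y*c + Y*c) + c = 2*Y*c + c = c + 2*Y*c)
X(V, a) = 1 + a (X(V, a) = 9 + (a - 2*4) = 9 + (a - 8) = 9 + (-8 + a) = 1 + a)
W = -23514
W - X(N(-1, -10), 45) = -23514 - (1 + 45) = -23514 - 1*46 = -23514 - 46 = -23560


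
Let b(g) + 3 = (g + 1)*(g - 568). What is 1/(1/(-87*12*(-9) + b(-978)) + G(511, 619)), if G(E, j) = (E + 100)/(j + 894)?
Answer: 2299510355/928620698 ≈ 2.4763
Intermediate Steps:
b(g) = -3 + (1 + g)*(-568 + g) (b(g) = -3 + (g + 1)*(g - 568) = -3 + (1 + g)*(-568 + g))
G(E, j) = (100 + E)/(894 + j)
1/(1/(-87*12*(-9) + b(-978)) + G(511, 619)) = 1/(1/(-87*12*(-9) + (-571 + (-978)**2 - 567*(-978))) + (100 + 511)/(894 + 619)) = 1/(1/(-1044*(-9) + (-571 + 956484 + 554526)) + 611/1513) = 1/(1/(9396 + 1510439) + (1/1513)*611) = 1/(1/1519835 + 611/1513) = 1/(928620698/2299510355) = 2299510355/928620698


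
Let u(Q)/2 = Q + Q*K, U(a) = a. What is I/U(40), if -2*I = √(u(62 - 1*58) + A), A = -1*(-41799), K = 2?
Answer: -3*√4647/80 ≈ -2.5563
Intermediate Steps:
A = 41799
u(Q) = 6*Q (u(Q) = 2*(Q + Q*2) = 2*(Q + 2*Q) = 2*(3*Q) = 6*Q)
I = -3*√4647/2 (I = -√(6*(62 - 1*58) + 41799)/2 = -√(6*(62 - 58) + 41799)/2 = -√(6*4 + 41799)/2 = -√(24 + 41799)/2 = -3*√4647/2 ≈ -102.25)
I/U(40) = -3*√4647/2/40 = -3*√4647/2*(1/40) = -3*√4647/80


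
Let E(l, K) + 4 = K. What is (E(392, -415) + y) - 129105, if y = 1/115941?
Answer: -15017142083/115941 ≈ -1.2952e+5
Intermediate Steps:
E(l, K) = -4 + K
y = 1/115941 ≈ 8.6251e-6
(E(392, -415) + y) - 129105 = ((-4 - 415) + 1/115941) - 129105 = (-419 + 1/115941) - 129105 = -48579278/115941 - 129105 = -15017142083/115941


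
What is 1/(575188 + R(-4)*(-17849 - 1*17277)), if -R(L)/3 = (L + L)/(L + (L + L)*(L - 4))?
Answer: 5/2805688 ≈ 1.7821e-6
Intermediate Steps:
R(L) = -6*L/(L + 2*L*(-4 + L)) (R(L) = -3*(L + L)/(L + (L + L)*(L - 4)) = -3*2*L/(L + (2*L)*(-4 + L)) = -3*2*L/(L + 2*L*(-4 + L)) = -6*L/(L + 2*L*(-4 + L)))
1/(575188 + R(-4)*(-17849 - 1*17277)) = 1/(575188 + (-6/(-7 + 2*(-4)))*(-17849 - 1*17277)) = 1/(575188 + (-6/(-7 - 8))*(-17849 - 17277)) = 1/(575188 - 6/(-15)*(-35126)) = 1/(575188 - 6*(-1/15)*(-35126)) = 1/(575188 + (⅖)*(-35126)) = 1/(575188 - 70252/5) = 1/(2805688/5) = 5/2805688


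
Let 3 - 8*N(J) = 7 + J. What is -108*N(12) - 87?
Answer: 129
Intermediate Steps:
N(J) = -½ - J/8 (N(J) = 3/8 - (7 + J)/8 = 3/8 + (-7/8 - J/8) = -½ - J/8)
-108*N(12) - 87 = -108*(-½ - ⅛*12) - 87 = -108*(-½ - 3/2) - 87 = -108*(-2) - 87 = 216 - 87 = 129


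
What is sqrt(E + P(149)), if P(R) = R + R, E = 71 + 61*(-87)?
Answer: I*sqrt(4938) ≈ 70.271*I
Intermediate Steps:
E = -5236 (E = 71 - 5307 = -5236)
P(R) = 2*R
sqrt(E + P(149)) = sqrt(-5236 + 2*149) = sqrt(-5236 + 298) = sqrt(-4938) = I*sqrt(4938)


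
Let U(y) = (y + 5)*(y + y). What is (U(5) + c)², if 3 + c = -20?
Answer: 5929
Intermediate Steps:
U(y) = 2*y*(5 + y) (U(y) = (5 + y)*(2*y) = 2*y*(5 + y))
c = -23 (c = -3 - 20 = -23)
(U(5) + c)² = (2*5*(5 + 5) - 23)² = (2*5*10 - 23)² = (100 - 23)² = 77² = 5929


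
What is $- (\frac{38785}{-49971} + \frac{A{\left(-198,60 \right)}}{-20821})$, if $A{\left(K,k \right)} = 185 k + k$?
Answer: $\frac{1365218845}{1040446191} \approx 1.3121$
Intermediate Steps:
$A{\left(K,k \right)} = 186 k$
$- (\frac{38785}{-49971} + \frac{A{\left(-198,60 \right)}}{-20821}) = - (\frac{38785}{-49971} + \frac{186 \cdot 60}{-20821}) = - (38785 \left(- \frac{1}{49971}\right) + 11160 \left(- \frac{1}{20821}\right)) = - (- \frac{38785}{49971} - \frac{11160}{20821}) = \left(-1\right) \left(- \frac{1365218845}{1040446191}\right) = \frac{1365218845}{1040446191}$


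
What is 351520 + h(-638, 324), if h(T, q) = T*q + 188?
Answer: 144996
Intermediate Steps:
h(T, q) = 188 + T*q
351520 + h(-638, 324) = 351520 + (188 - 638*324) = 351520 + (188 - 206712) = 351520 - 206524 = 144996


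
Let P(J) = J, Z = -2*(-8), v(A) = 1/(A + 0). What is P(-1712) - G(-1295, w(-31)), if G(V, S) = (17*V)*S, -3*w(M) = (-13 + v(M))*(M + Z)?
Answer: -44523372/31 ≈ -1.4362e+6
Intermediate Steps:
v(A) = 1/A
Z = 16
w(M) = -(-13 + 1/M)*(16 + M)/3 (w(M) = -(-13 + 1/M)*(M + 16)/3 = -(-13 + 1/M)*(16 + M)/3)
G(V, S) = 17*S*V
P(-1712) - G(-1295, w(-31)) = -1712 - 17*(1/3)*(-16 - 31*(207 + 13*(-31)))/(-31)*(-1295) = -1712 - 17*(1/3)*(-1/31)*(-16 - 31*(207 - 403))*(-1295) = -1712 - 17*(1/3)*(-1/31)*(-16 - 31*(-196))*(-1295) = -1712 - 17*(1/3)*(-1/31)*(-16 + 6076)*(-1295) = -1712 - 17*(1/3)*(-1/31)*6060*(-1295) = -1712 - 17*(-2020)*(-1295)/31 = -1712 - 1*44470300/31 = -1712 - 44470300/31 = -44523372/31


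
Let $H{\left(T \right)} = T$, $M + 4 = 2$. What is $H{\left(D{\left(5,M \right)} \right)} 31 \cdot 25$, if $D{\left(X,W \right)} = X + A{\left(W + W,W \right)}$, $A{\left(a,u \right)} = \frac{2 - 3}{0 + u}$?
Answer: $\frac{8525}{2} \approx 4262.5$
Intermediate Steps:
$M = -2$ ($M = -4 + 2 = -2$)
$A{\left(a,u \right)} = - \frac{1}{u}$
$D{\left(X,W \right)} = X - \frac{1}{W}$
$H{\left(D{\left(5,M \right)} \right)} 31 \cdot 25 = \left(5 - \frac{1}{-2}\right) 31 \cdot 25 = \left(5 - - \frac{1}{2}\right) 31 \cdot 25 = \left(5 + \frac{1}{2}\right) 31 \cdot 25 = \frac{11}{2} \cdot 31 \cdot 25 = \frac{341}{2} \cdot 25 = \frac{8525}{2}$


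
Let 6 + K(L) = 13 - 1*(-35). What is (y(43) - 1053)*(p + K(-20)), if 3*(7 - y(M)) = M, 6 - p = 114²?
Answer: 13729196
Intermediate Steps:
p = -12990 (p = 6 - 1*114² = 6 - 1*12996 = 6 - 12996 = -12990)
K(L) = 42 (K(L) = -6 + (13 - 1*(-35)) = -6 + (13 + 35) = -6 + 48 = 42)
y(M) = 7 - M/3
(y(43) - 1053)*(p + K(-20)) = ((7 - ⅓*43) - 1053)*(-12990 + 42) = ((7 - 43/3) - 1053)*(-12948) = (-22/3 - 1053)*(-12948) = -3181/3*(-12948) = 13729196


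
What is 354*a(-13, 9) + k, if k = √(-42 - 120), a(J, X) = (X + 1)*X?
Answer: 31860 + 9*I*√2 ≈ 31860.0 + 12.728*I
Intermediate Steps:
a(J, X) = X*(1 + X) (a(J, X) = (1 + X)*X = X*(1 + X))
k = 9*I*√2 (k = √(-162) = 9*I*√2 ≈ 12.728*I)
354*a(-13, 9) + k = 354*(9*(1 + 9)) + 9*I*√2 = 354*(9*10) + 9*I*√2 = 354*90 + 9*I*√2 = 31860 + 9*I*√2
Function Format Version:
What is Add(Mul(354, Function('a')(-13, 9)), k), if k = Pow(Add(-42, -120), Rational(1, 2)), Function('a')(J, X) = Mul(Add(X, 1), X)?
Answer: Add(31860, Mul(9, I, Pow(2, Rational(1, 2)))) ≈ Add(31860., Mul(12.728, I))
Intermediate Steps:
Function('a')(J, X) = Mul(X, Add(1, X)) (Function('a')(J, X) = Mul(Add(1, X), X) = Mul(X, Add(1, X)))
k = Mul(9, I, Pow(2, Rational(1, 2))) (k = Pow(-162, Rational(1, 2)) = Mul(9, I, Pow(2, Rational(1, 2))) ≈ Mul(12.728, I))
Add(Mul(354, Function('a')(-13, 9)), k) = Add(Mul(354, Mul(9, Add(1, 9))), Mul(9, I, Pow(2, Rational(1, 2)))) = Add(Mul(354, Mul(9, 10)), Mul(9, I, Pow(2, Rational(1, 2)))) = Add(Mul(354, 90), Mul(9, I, Pow(2, Rational(1, 2)))) = Add(31860, Mul(9, I, Pow(2, Rational(1, 2))))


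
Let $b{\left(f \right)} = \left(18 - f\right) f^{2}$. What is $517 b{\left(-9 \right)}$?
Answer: $1130679$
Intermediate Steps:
$b{\left(f \right)} = f^{2} \left(18 - f\right)$
$517 b{\left(-9 \right)} = 517 \left(-9\right)^{2} \left(18 - -9\right) = 517 \cdot 81 \left(18 + 9\right) = 517 \cdot 81 \cdot 27 = 517 \cdot 2187 = 1130679$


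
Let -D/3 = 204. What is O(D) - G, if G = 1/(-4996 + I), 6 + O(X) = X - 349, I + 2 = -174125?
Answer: -173211940/179123 ≈ -967.00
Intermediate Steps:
I = -174127 (I = -2 - 174125 = -174127)
D = -612 (D = -3*204 = -612)
O(X) = -355 + X (O(X) = -6 + (X - 349) = -6 + (-349 + X) = -355 + X)
G = -1/179123 (G = 1/(-4996 - 174127) = 1/(-179123) = -1/179123 ≈ -5.5828e-6)
O(D) - G = (-355 - 612) - 1*(-1/179123) = -967 + 1/179123 = -173211940/179123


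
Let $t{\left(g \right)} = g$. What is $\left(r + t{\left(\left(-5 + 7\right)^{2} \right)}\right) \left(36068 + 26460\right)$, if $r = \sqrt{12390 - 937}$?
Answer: $250112 + 62528 \sqrt{11453} \approx 6.9418 \cdot 10^{6}$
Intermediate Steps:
$r = \sqrt{11453} \approx 107.02$
$\left(r + t{\left(\left(-5 + 7\right)^{2} \right)}\right) \left(36068 + 26460\right) = \left(\sqrt{11453} + \left(-5 + 7\right)^{2}\right) \left(36068 + 26460\right) = \left(\sqrt{11453} + 2^{2}\right) 62528 = \left(\sqrt{11453} + 4\right) 62528 = \left(4 + \sqrt{11453}\right) 62528 = 250112 + 62528 \sqrt{11453}$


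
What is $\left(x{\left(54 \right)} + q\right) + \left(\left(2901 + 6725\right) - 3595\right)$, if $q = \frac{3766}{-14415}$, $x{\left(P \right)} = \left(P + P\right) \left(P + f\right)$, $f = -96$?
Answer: $\frac{21546659}{14415} \approx 1494.7$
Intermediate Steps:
$x{\left(P \right)} = 2 P \left(-96 + P\right)$ ($x{\left(P \right)} = \left(P + P\right) \left(P - 96\right) = 2 P \left(-96 + P\right)$)
$q = - \frac{3766}{14415}$ ($q = 3766 \left(- \frac{1}{14415}\right) = - \frac{3766}{14415} \approx -0.26126$)
$\left(x{\left(54 \right)} + q\right) + \left(\left(2901 + 6725\right) - 3595\right) = \left(2 \cdot 54 \left(-96 + 54\right) - \frac{3766}{14415}\right) + \left(\left(2901 + 6725\right) - 3595\right) = \left(2 \cdot 54 \left(-42\right) - \frac{3766}{14415}\right) + \left(9626 - 3595\right) = \left(-4536 - \frac{3766}{14415}\right) + 6031 = - \frac{65390206}{14415} + 6031 = \frac{21546659}{14415}$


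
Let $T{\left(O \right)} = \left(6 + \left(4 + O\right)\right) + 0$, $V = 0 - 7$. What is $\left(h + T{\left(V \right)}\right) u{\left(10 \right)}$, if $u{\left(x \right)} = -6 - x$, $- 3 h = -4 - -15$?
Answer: $\frac{32}{3} \approx 10.667$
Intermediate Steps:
$V = -7$ ($V = 0 - 7 = -7$)
$h = - \frac{11}{3}$ ($h = - \frac{-4 - -15}{3} = - \frac{-4 + 15}{3} = \left(- \frac{1}{3}\right) 11 = - \frac{11}{3} \approx -3.6667$)
$T{\left(O \right)} = 10 + O$ ($T{\left(O \right)} = \left(10 + O\right) + 0 = 10 + O$)
$\left(h + T{\left(V \right)}\right) u{\left(10 \right)} = \left(- \frac{11}{3} + \left(10 - 7\right)\right) \left(-6 - 10\right) = \left(- \frac{11}{3} + 3\right) \left(-6 - 10\right) = \left(- \frac{2}{3}\right) \left(-16\right) = \frac{32}{3}$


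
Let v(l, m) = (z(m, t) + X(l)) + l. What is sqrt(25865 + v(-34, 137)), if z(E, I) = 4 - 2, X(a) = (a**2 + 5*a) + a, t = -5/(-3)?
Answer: sqrt(26785) ≈ 163.66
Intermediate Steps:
t = 5/3 (t = -5*(-1/3) = 5/3 ≈ 1.6667)
X(a) = a**2 + 6*a
z(E, I) = 2
v(l, m) = 2 + l + l*(6 + l) (v(l, m) = (2 + l*(6 + l)) + l = 2 + l + l*(6 + l))
sqrt(25865 + v(-34, 137)) = sqrt(25865 + (2 - 34 - 34*(6 - 34))) = sqrt(25865 + (2 - 34 - 34*(-28))) = sqrt(25865 + (2 - 34 + 952)) = sqrt(25865 + 920) = sqrt(26785)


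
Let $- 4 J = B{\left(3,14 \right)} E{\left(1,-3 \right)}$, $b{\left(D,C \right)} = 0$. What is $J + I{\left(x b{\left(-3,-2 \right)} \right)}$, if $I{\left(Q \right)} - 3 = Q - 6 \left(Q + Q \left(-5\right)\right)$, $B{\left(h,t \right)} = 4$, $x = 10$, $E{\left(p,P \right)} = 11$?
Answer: $-8$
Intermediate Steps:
$I{\left(Q \right)} = 3 + 25 Q$ ($I{\left(Q \right)} = 3 + \left(Q - 6 \left(Q + Q \left(-5\right)\right)\right) = 3 + \left(Q - 6 \left(Q - 5 Q\right)\right) = 3 - \left(- Q + 6 \left(-4\right) Q\right) = 3 + \left(Q + 24 Q\right) = 3 + 25 Q$)
$J = -11$ ($J = - \frac{4 \cdot 11}{4} = \left(- \frac{1}{4}\right) 44 = -11$)
$J + I{\left(x b{\left(-3,-2 \right)} \right)} = -11 + \left(3 + 25 \cdot 10 \cdot 0\right) = -11 + \left(3 + 25 \cdot 0\right) = -11 + \left(3 + 0\right) = -11 + 3 = -8$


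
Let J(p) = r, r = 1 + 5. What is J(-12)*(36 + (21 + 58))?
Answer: 690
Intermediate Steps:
r = 6
J(p) = 6
J(-12)*(36 + (21 + 58)) = 6*(36 + (21 + 58)) = 6*(36 + 79) = 6*115 = 690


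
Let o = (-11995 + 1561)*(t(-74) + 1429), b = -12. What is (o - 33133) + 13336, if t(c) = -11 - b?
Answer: -14940417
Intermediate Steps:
t(c) = 1 (t(c) = -11 - 1*(-12) = -11 + 12 = 1)
o = -14920620 (o = (-11995 + 1561)*(1 + 1429) = -10434*1430 = -14920620)
(o - 33133) + 13336 = (-14920620 - 33133) + 13336 = -14953753 + 13336 = -14940417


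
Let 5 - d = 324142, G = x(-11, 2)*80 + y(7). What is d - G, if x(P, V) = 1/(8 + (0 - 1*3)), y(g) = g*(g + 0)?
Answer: -324202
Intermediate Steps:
y(g) = g² (y(g) = g*g = g²)
x(P, V) = ⅕ (x(P, V) = 1/(8 + (0 - 3)) = 1/(8 - 3) = 1/5 = ⅕)
G = 65 (G = (⅕)*80 + 7² = 16 + 49 = 65)
d = -324137 (d = 5 - 1*324142 = 5 - 324142 = -324137)
d - G = -324137 - 1*65 = -324137 - 65 = -324202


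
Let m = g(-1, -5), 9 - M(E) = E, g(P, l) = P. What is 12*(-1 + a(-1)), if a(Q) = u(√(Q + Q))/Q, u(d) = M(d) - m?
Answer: -132 + 12*I*√2 ≈ -132.0 + 16.971*I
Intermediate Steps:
M(E) = 9 - E
m = -1
u(d) = 10 - d (u(d) = (9 - d) - 1*(-1) = (9 - d) + 1 = 10 - d)
a(Q) = (10 - √2*√Q)/Q (a(Q) = (10 - √(Q + Q))/Q = (10 - √(2*Q))/Q = (10 - √2*√Q)/Q)
12*(-1 + a(-1)) = 12*(-1 + (10 - √2*√(-1))/(-1)) = 12*(-1 - (10 - √2*I)) = 12*(-1 - (10 - I*√2)) = 12*(-1 + (-10 + I*√2)) = 12*(-11 + I*√2) = -132 + 12*I*√2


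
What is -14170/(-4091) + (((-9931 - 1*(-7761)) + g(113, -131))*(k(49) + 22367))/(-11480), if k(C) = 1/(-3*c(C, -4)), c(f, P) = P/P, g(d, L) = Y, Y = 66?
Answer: 14451221230/3522351 ≈ 4102.7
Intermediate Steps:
g(d, L) = 66
c(f, P) = 1
k(C) = -⅓ (k(C) = 1/(-3*1) = 1/(-3) = -⅓)
-14170/(-4091) + (((-9931 - 1*(-7761)) + g(113, -131))*(k(49) + 22367))/(-11480) = -14170/(-4091) + (((-9931 - 1*(-7761)) + 66)*(-⅓ + 22367))/(-11480) = -14170*(-1/4091) + (((-9931 + 7761) + 66)*(67100/3))*(-1/11480) = 14170/4091 + ((-2170 + 66)*(67100/3))*(-1/11480) = 14170/4091 - 2104*67100/3*(-1/11480) = 14170/4091 - 141178400/3*(-1/11480) = 14170/4091 + 3529460/861 = 14451221230/3522351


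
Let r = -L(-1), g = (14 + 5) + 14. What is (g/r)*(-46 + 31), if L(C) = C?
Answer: -495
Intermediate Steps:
g = 33 (g = 19 + 14 = 33)
r = 1 (r = -1*(-1) = 1)
(g/r)*(-46 + 31) = (33/1)*(-46 + 31) = (33*1)*(-15) = 33*(-15) = -495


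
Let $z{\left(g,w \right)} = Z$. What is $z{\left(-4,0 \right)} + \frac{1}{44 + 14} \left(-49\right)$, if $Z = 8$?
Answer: $\frac{415}{58} \approx 7.1552$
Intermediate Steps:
$z{\left(g,w \right)} = 8$
$z{\left(-4,0 \right)} + \frac{1}{44 + 14} \left(-49\right) = 8 + \frac{1}{44 + 14} \left(-49\right) = 8 + \frac{1}{58} \left(-49\right) = 8 - \frac{49}{58} = \frac{415}{58}$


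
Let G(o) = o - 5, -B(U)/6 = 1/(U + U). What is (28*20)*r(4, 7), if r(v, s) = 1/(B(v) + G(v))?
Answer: -320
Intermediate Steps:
B(U) = -3/U (B(U) = -6/(U + U) = -6*1/(2*U) = -3/U)
G(o) = -5 + o
r(v, s) = 1/(-5 + v - 3/v) (r(v, s) = 1/(-3/v + (-5 + v)) = 1/(-5 + v - 3/v))
(28*20)*r(4, 7) = (28*20)*(-1*4/(3 - 1*4*(-5 + 4))) = 560*(-1*4/(3 - 1*4*(-1))) = 560*(-1*4/(3 + 4)) = 560*(-1*4/7) = 560*(-1*4*⅐) = 560*(-4/7) = -320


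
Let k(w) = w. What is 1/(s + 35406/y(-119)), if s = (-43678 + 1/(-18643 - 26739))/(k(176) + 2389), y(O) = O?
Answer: -1978882110/622472945089 ≈ -0.0031791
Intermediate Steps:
s = -1982194997/116404830 (s = (-43678 + 1/(-18643 - 26739))/(176 + 2389) = (-43678 + 1/(-45382))/2565 = (-43678 - 1/45382)*(1/2565) = -1982194997/45382*1/2565 = -1982194997/116404830 ≈ -17.028)
1/(s + 35406/y(-119)) = 1/(-1982194997/116404830 + 35406/(-119)) = 1/(-1982194997/116404830 + 35406*(-1/119)) = 1/(-1982194997/116404830 - 5058/17) = 1/(-622472945089/1978882110) = -1978882110/622472945089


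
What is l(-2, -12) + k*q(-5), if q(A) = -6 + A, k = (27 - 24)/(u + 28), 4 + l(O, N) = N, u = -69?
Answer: -623/41 ≈ -15.195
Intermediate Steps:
l(O, N) = -4 + N
k = -3/41 (k = (27 - 24)/(-69 + 28) = 3/(-41) = 3*(-1/41) = -3/41 ≈ -0.073171)
l(-2, -12) + k*q(-5) = (-4 - 12) - 3*(-6 - 5)/41 = -16 - 3/41*(-11) = -16 + 33/41 = -623/41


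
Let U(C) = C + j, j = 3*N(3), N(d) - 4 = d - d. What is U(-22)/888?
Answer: -5/444 ≈ -0.011261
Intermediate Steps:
N(d) = 4 (N(d) = 4 + (d - d) = 4 + 0 = 4)
j = 12 (j = 3*4 = 12)
U(C) = 12 + C (U(C) = C + 12 = 12 + C)
U(-22)/888 = (12 - 22)/888 = -10*1/888 = -5/444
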